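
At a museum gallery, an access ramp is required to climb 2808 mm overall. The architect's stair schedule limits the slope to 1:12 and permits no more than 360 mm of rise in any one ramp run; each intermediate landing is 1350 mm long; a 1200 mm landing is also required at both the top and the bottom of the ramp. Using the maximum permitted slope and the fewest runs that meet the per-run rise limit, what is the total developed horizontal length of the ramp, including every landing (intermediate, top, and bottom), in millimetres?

At most 360 each: 2808/360 = 7.80, giving 8 ramp runs. That means 7 intermediate landings.
Ramp run (horizontal) at 1:12: 2808 × 12 = 33696 mm.
Intermediate landings: 7 × 1350 = 9450 mm.
Top and bottom landings: 2 × 1200 = 2400 mm.
Total = 33696 + 9450 + 2400 = 45546 mm.

45546 mm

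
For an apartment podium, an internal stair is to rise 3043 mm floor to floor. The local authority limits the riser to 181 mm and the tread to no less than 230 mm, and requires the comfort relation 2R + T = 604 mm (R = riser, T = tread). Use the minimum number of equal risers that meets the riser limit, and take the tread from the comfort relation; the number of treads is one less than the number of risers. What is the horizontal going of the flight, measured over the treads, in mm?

3936 mm

3043 / 181 = 16.81, so 17 risers are needed.
Each riser is 3043/17 = 179 mm (≤ 181 mm).
From 2R + T = 604: T = 604 − 358 = 246 mm.
Going = (17 − 1) × 246 = 3936 mm.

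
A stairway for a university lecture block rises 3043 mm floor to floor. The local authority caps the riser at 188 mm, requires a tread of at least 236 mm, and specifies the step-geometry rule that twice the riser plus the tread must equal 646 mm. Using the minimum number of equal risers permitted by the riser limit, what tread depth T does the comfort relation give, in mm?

3043 / 188 = 16.19, so 17 risers are needed.
R = 3043 ÷ 17 = 179 mm.
From 2R + T = 646: T = 646 − 358 = 288 mm.

288 mm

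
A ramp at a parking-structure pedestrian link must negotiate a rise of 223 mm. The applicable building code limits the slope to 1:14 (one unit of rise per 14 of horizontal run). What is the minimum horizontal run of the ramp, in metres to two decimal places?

Run = rise × 14 = 223 × 14 = 3122 mm.
3122 mm = 3.12 m.

3.12 m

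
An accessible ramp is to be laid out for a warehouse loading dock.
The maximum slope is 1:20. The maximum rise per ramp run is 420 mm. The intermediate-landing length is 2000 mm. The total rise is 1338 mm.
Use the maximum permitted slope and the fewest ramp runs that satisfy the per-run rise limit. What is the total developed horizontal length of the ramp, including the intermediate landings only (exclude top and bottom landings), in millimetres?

32760 mm

At most 420 each: 1338/420 = 3.19, giving 4 ramp runs. That means 3 intermediate landings.
Ramp run (horizontal) at 1:20: 1338 × 20 = 26760 mm.
3 intermediate landings contribute 3 × 2000 = 6000 mm.
Total developed length = 26760 + 6000 = 32760 mm.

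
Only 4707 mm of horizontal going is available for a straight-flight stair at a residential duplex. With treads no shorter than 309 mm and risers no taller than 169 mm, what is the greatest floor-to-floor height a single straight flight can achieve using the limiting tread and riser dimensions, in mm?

2704 mm

Treads that fit: ⌊4707 / 309⌋ = 15.
Risers = treads + 1 = 16.
Maximum height = 16 × 169 = 2704 mm.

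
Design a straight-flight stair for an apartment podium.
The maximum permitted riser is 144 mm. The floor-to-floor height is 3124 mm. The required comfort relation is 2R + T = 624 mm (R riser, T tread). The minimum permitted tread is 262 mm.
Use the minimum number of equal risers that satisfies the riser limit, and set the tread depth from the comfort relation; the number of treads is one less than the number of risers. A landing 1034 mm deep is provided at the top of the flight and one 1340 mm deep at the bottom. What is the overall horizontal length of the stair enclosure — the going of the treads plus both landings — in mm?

9514 mm

3124 / 144 = 21.694 → round up to 22 risers.
R = 3124 ÷ 22 = 142 mm.
T = 624 − 2·142 = 340 mm, which satisfies the 262 mm minimum.
Going = (22 − 1) × 340 = 7140 mm.
Add landings: 7140 + 1034 + 1340 = 9514 mm.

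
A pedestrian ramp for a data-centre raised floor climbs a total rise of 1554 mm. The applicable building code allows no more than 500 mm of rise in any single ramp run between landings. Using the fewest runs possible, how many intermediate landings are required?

3 intermediate landings

⌈1554/500⌉ = 4 ramp runs.
4 runs are separated by 3 intermediate landings.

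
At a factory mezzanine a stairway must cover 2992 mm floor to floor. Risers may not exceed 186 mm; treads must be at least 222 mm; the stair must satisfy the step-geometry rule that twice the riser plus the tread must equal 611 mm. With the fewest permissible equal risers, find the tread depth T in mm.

259 mm

⌈2992/186⌉ = 17 risers.
R = 2992 ÷ 17 = 176 mm.
From 2R + T = 611: T = 611 − 352 = 259 mm.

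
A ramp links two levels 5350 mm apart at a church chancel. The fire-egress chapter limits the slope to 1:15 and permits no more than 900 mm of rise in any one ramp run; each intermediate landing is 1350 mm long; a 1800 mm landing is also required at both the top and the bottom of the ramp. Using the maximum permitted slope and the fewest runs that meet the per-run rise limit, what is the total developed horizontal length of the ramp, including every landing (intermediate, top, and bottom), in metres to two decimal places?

⌈5350/900⌉ = 6 ramp runs. That means 5 intermediate landings.
Ramp run (horizontal) at 1:15: 5350 × 15 = 80250 mm.
Intermediate landings: 5 × 1350 = 6750 mm.
Top and bottom landings: 2 × 1800 = 3600 mm.
Total = 80250 + 6750 + 3600 = 90600 mm.
= 90.60 m.

90.60 m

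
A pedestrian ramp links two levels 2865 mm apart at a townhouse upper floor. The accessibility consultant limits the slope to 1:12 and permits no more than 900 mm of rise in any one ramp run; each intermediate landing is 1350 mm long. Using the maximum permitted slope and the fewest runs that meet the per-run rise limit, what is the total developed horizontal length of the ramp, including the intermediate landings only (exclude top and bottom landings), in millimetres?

2865 / 900 = 3.18, so 4 ramp runs are needed. That means 3 intermediate landings.
Horizontal run for 2865 mm of rise at 1:12 is 2865 × 12 = 34380 mm.
3 intermediate landings contribute 3 × 1350 = 4050 mm.
Developed length = 34380 + 4050 = 38430 mm.

38430 mm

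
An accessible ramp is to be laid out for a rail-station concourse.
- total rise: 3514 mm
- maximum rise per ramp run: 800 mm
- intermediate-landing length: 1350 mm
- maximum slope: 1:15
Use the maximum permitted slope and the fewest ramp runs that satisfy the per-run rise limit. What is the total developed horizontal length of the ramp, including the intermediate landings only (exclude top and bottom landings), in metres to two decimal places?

At most 800 each: 3514/800 = 4.39, giving 5 ramp runs. That means 4 intermediate landings.
Horizontal run for 3514 mm of rise at 1:15 is 3514 × 15 = 52710 mm.
Intermediate landings: 4 × 1350 = 5400 mm.
Developed length = 52710 + 5400 = 58110 mm.
= 58.11 m.

58.11 m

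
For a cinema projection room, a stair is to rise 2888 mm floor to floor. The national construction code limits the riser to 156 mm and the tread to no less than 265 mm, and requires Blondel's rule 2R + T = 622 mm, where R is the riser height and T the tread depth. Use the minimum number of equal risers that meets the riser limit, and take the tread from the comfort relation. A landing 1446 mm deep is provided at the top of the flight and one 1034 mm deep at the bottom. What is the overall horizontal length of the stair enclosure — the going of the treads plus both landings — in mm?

2888 / 156 = 18.513 → round up to 19 risers.
Riser R = 2888 / 19 = 152 mm, within the 156 mm limit.
From 2R + T = 622: T = 622 − 304 = 318 mm.
19 risers give 18 treads; going = 18 × 318 = 5724 mm.
Enclosure = 5724 + 1446 + 1034 = 8204 mm.

8204 mm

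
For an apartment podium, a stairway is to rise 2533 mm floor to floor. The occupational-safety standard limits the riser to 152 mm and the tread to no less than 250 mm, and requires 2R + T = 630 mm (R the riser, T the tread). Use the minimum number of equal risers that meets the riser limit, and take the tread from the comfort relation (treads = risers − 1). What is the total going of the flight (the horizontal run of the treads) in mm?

2533 / 152 = 16.664 → round up to 17 risers.
Each riser is 2533/17 = 149 mm (≤ 152 mm).
Tread T = 630 − 2 × 149 = 332 mm (≥ 250 mm).
17 risers give 16 treads; going = 16 × 332 = 5312 mm.

5312 mm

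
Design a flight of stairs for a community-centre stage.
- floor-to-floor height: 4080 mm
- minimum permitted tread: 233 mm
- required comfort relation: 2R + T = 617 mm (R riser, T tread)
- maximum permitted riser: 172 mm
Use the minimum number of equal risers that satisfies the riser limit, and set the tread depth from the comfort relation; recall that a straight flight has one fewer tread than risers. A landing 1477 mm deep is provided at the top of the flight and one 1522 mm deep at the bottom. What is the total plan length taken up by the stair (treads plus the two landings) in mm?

4080 / 172 = 23.721 → round up to 24 risers.
R = 4080 ÷ 24 = 170 mm.
Tread T = 617 − 2 × 170 = 277 mm (≥ 233 mm).
Treads = 24 − 1 = 23; going = 23 × 277 = 6371 mm.
Add landings: 6371 + 1477 + 1522 = 9370 mm.

9370 mm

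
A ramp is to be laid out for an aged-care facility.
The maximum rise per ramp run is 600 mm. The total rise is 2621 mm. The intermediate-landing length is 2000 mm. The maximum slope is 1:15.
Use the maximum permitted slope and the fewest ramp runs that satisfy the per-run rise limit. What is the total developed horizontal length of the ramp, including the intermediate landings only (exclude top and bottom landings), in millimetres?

2621 / 600 = 4.37, so 5 ramp runs are needed. That means 4 intermediate landings.
Ramp run (horizontal) at 1:15: 2621 × 15 = 39315 mm.
Intermediate landings: 4 × 2000 = 8000 mm.
Total developed length = 39315 + 8000 = 47315 mm.

47315 mm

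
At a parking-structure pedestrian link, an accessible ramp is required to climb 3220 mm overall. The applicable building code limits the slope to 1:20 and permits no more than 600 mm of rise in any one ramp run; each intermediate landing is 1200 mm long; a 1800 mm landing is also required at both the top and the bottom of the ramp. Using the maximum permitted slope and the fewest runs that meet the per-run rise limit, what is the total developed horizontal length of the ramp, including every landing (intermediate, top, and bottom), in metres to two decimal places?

⌈3220/600⌉ = 6 ramp runs. That means 5 intermediate landings.
Horizontal run for 3220 mm of rise at 1:20 is 3220 × 20 = 64400 mm.
5 intermediate landings contribute 5 × 1200 = 6000 mm.
Top and bottom landings: 2 × 1800 = 3600 mm.
Total = 64400 + 6000 + 3600 = 74000 mm.
= 74.00 m.

74.00 m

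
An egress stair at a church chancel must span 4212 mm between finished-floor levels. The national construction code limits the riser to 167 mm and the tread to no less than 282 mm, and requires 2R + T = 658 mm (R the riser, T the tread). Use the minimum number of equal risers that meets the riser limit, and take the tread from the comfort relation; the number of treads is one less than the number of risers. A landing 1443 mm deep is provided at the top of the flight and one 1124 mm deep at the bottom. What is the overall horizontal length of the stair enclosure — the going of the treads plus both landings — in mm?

At most 167 each: 4212/167 = 25.22, giving 26 risers.
Riser R = 4212 / 26 = 162 mm, within the 167 mm limit.
From 2R + T = 658: T = 658 − 324 = 334 mm.
26 risers give 25 treads; going = 25 × 334 = 8350 mm.
Enclosure = 8350 + 1443 + 1124 = 10917 mm.

10917 mm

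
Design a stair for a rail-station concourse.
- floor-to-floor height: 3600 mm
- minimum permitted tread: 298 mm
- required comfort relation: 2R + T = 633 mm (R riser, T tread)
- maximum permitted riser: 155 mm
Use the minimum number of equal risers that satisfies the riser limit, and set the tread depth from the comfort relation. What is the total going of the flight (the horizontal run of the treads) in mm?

7659 mm

3600 / 155 = 23.226 → round up to 24 risers.
Each riser is 3600/24 = 150 mm (≤ 155 mm).
T = 633 − 2·150 = 333 mm, which satisfies the 298 mm minimum.
Going = (24 − 1) × 333 = 7659 mm.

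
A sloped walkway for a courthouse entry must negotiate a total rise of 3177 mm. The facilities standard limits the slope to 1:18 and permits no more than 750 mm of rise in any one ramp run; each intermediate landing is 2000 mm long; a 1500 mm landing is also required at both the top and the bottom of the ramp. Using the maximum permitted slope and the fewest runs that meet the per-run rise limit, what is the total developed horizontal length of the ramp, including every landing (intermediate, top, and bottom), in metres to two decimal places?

3177 / 750 = 4.236 → round up to 5 ramp runs. That means 4 intermediate landings.
Ramp run (horizontal) at 1:18: 3177 × 18 = 57186 mm.
Intermediate landings: 4 × 2000 = 8000 mm.
Top and bottom landings: 2 × 1500 = 3000 mm.
Total = 57186 + 8000 + 3000 = 68186 mm.
= 68.19 m.

68.19 m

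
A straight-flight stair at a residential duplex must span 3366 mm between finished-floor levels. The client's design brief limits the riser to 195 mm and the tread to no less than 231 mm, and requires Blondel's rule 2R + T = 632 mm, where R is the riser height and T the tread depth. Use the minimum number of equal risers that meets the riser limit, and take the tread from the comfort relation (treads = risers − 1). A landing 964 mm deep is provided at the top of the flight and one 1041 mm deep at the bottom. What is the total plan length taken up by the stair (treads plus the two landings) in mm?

6391 mm

⌈3366/195⌉ = 18 risers.
Riser R = 3366 / 18 = 187 mm, within the 195 mm limit.
T = 632 − 2·187 = 258 mm, which satisfies the 231 mm minimum.
Treads = 18 − 1 = 17; going = 17 × 258 = 4386 mm.
Add landings: 4386 + 964 + 1041 = 6391 mm.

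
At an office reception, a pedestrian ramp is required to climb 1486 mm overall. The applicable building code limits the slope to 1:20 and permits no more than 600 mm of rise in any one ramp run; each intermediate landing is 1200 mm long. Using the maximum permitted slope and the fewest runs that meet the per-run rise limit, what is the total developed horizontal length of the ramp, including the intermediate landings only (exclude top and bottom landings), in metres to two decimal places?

1486 / 600 = 2.48, so 3 ramp runs are needed. That means 2 intermediate landings.
Horizontal run for 1486 mm of rise at 1:20 is 1486 × 20 = 29720 mm.
2 intermediate landings contribute 2 × 1200 = 2400 mm.
Developed length = 29720 + 2400 = 32120 mm.
= 32.12 m.

32.12 m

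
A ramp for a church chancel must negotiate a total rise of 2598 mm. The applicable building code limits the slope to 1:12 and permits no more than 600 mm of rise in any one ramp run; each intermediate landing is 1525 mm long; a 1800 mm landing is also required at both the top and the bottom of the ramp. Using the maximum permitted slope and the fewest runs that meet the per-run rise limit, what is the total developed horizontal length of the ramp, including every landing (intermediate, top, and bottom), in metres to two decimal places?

40.88 m

2598 / 600 = 4.330 → round up to 5 ramp runs. That means 4 intermediate landings.
Horizontal run for 2598 mm of rise at 1:12 is 2598 × 12 = 31176 mm.
Intermediate landings: 4 × 1525 = 6100 mm.
Top and bottom landings: 2 × 1800 = 3600 mm.
Total = 31176 + 6100 + 3600 = 40876 mm.
= 40.88 m.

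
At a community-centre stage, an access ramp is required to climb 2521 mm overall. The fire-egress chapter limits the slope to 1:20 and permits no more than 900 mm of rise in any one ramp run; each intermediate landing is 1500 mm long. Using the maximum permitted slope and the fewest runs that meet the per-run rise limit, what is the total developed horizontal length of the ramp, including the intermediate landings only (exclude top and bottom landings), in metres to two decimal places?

53.42 m

⌈2521/900⌉ = 3 ramp runs. That means 2 intermediate landings.
Horizontal run for 2521 mm of rise at 1:20 is 2521 × 20 = 50420 mm.
2 intermediate landings contribute 2 × 1500 = 3000 mm.
Developed length = 50420 + 3000 = 53420 mm.
= 53.42 m.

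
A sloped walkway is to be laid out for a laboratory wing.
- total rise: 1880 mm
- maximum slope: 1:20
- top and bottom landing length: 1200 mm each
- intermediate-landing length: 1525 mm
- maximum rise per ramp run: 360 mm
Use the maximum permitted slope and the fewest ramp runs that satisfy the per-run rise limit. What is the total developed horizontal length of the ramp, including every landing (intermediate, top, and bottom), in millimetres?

1880 / 360 = 5.22, so 6 ramp runs are needed. That means 5 intermediate landings.
Horizontal run for 1880 mm of rise at 1:20 is 1880 × 20 = 37600 mm.
5 intermediate landings contribute 5 × 1525 = 7625 mm.
Top and bottom landings: 2 × 1200 = 2400 mm.
Total = 37600 + 7625 + 2400 = 47625 mm.

47625 mm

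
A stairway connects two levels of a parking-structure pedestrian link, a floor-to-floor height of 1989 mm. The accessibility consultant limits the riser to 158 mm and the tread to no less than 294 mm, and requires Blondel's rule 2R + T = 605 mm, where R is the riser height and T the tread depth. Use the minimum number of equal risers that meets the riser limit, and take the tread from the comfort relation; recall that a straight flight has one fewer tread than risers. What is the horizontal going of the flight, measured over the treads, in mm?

1989 / 158 = 12.589 → round up to 13 risers.
Each riser is 1989/13 = 153 mm (≤ 158 mm).
Tread T = 605 − 2 × 153 = 299 mm (≥ 294 mm).
Treads = 13 − 1 = 12; going = 12 × 299 = 3588 mm.

3588 mm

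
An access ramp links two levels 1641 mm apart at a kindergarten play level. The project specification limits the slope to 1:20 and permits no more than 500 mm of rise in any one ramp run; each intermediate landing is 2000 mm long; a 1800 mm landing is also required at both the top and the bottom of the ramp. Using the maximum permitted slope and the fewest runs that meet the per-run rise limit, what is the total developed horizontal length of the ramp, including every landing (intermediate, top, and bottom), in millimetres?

42420 mm

⌈1641/500⌉ = 4 ramp runs. That means 3 intermediate landings.
Ramp run (horizontal) at 1:20: 1641 × 20 = 32820 mm.
3 intermediate landings contribute 3 × 2000 = 6000 mm.
Top and bottom landings: 2 × 1800 = 3600 mm.
Total = 32820 + 6000 + 3600 = 42420 mm.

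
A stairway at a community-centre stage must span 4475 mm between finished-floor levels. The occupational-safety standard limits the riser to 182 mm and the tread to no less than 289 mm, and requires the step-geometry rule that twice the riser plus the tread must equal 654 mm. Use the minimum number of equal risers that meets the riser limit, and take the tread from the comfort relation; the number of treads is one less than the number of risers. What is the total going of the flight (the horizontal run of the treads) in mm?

7104 mm

4475 / 182 = 24.59, so 25 risers are needed.
Each riser is 4475/25 = 179 mm (≤ 182 mm).
Tread T = 654 − 2 × 179 = 296 mm (≥ 289 mm).
25 risers give 24 treads; going = 24 × 296 = 7104 mm.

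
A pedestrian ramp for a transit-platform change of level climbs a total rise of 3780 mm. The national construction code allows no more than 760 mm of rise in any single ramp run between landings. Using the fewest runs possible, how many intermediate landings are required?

3780 / 760 = 4.974 → round up to 5 ramp runs.
5 runs are separated by 4 intermediate landings.

4 intermediate landings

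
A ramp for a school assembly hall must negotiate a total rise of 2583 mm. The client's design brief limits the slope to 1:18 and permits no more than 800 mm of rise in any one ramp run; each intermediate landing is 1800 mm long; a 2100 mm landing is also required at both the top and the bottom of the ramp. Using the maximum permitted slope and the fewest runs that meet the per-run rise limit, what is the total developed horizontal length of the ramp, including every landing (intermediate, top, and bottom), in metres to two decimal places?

2583 / 800 = 3.23, so 4 ramp runs are needed. That means 3 intermediate landings.
Horizontal run for 2583 mm of rise at 1:18 is 2583 × 18 = 46494 mm.
Intermediate landings: 3 × 1800 = 5400 mm.
Top and bottom landings: 2 × 2100 = 4200 mm.
Total = 46494 + 5400 + 4200 = 56094 mm.
= 56.09 m.

56.09 m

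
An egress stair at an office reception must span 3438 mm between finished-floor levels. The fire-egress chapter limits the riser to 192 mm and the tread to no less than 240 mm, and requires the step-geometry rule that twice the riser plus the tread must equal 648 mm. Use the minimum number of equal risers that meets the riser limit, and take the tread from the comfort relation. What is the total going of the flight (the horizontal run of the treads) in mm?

3438 / 192 = 17.91, so 18 risers are needed.
R = 3438 ÷ 18 = 191 mm.
From 2R + T = 648: T = 648 − 382 = 266 mm.
18 risers give 17 treads; going = 17 × 266 = 4522 mm.

4522 mm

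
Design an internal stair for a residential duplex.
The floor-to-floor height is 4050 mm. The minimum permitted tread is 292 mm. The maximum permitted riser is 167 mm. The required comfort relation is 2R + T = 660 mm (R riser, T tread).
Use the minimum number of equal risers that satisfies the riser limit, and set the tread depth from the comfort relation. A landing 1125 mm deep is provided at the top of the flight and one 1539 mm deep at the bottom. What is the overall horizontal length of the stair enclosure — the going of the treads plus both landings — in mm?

4050 / 167 = 24.25, so 25 risers are needed.
Each riser is 4050/25 = 162 mm (≤ 167 mm).
T = 660 − 2·162 = 336 mm, which satisfies the 292 mm minimum.
Going = (25 − 1) × 336 = 8064 mm.
Add landings: 8064 + 1125 + 1539 = 10728 mm.

10728 mm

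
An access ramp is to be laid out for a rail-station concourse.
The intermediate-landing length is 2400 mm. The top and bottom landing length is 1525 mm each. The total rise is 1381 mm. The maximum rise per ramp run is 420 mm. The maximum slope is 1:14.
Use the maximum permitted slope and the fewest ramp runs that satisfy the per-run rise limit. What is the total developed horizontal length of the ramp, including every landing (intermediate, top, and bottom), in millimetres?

⌈1381/420⌉ = 4 ramp runs. That means 3 intermediate landings.
Ramp run (horizontal) at 1:14: 1381 × 14 = 19334 mm.
Intermediate landings: 3 × 2400 = 7200 mm.
Top and bottom landings: 2 × 1525 = 3050 mm.
Total = 19334 + 7200 + 3050 = 29584 mm.

29584 mm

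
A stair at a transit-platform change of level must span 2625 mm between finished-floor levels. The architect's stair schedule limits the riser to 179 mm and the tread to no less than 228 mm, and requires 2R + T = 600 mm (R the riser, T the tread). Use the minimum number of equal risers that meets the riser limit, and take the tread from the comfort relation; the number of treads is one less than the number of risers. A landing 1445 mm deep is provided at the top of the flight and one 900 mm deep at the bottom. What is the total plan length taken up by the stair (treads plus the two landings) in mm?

2625 / 179 = 14.66, so 15 risers are needed.
Each riser is 2625/15 = 175 mm (≤ 179 mm).
Tread T = 600 − 2 × 175 = 250 mm (≥ 228 mm).
Treads = 15 − 1 = 14; going = 14 × 250 = 3500 mm.
Enclosure = 3500 + 1445 + 900 = 5845 mm.

5845 mm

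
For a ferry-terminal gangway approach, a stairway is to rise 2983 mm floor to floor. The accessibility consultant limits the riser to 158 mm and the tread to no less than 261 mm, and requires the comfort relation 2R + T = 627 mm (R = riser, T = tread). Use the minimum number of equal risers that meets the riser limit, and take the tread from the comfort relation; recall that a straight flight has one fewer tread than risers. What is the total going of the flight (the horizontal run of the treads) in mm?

5634 mm

⌈2983/158⌉ = 19 risers.
R = 2983 ÷ 19 = 157 mm.
From 2R + T = 627: T = 627 − 314 = 313 mm.
19 risers give 18 treads; going = 18 × 313 = 5634 mm.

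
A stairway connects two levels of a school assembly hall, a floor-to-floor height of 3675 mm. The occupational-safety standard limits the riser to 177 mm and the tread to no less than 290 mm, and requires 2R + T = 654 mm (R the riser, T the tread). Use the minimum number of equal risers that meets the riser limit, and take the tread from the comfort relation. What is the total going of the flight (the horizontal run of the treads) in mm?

6080 mm

⌈3675/177⌉ = 21 risers.
R = 3675 ÷ 21 = 175 mm.
Tread T = 654 − 2 × 175 = 304 mm (≥ 290 mm).
Going = (21 − 1) × 304 = 6080 mm.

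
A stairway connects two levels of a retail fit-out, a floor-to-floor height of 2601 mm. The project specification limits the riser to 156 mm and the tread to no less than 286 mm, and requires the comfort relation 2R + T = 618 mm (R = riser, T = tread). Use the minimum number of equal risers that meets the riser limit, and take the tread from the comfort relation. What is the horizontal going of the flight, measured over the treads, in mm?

⌈2601/156⌉ = 17 risers.
Riser R = 2601 / 17 = 153 mm, within the 156 mm limit.
Tread T = 618 − 2 × 153 = 312 mm (≥ 286 mm).
Treads = 17 − 1 = 16; going = 16 × 312 = 4992 mm.

4992 mm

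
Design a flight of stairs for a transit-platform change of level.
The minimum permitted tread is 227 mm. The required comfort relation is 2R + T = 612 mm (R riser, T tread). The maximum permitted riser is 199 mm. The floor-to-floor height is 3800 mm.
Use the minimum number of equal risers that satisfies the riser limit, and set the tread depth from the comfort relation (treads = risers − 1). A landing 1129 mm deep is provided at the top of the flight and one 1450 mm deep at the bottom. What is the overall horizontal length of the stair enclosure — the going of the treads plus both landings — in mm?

6987 mm

⌈3800/199⌉ = 20 risers.
Riser R = 3800 / 20 = 190 mm, within the 199 mm limit.
From 2R + T = 612: T = 612 − 380 = 232 mm.
20 risers give 19 treads; going = 19 × 232 = 4408 mm.
Enclosure = 4408 + 1129 + 1450 = 6987 mm.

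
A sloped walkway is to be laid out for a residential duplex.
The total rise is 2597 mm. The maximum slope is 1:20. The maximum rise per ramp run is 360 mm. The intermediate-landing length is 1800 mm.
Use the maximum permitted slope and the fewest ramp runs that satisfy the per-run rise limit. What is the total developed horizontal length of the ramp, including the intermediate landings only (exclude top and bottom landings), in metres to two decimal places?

2597 / 360 = 7.21, so 8 ramp runs are needed. That means 7 intermediate landings.
Horizontal run for 2597 mm of rise at 1:20 is 2597 × 20 = 51940 mm.
Intermediate landings: 7 × 1800 = 12600 mm.
Total developed length = 51940 + 12600 = 64540 mm.
= 64.54 m.

64.54 m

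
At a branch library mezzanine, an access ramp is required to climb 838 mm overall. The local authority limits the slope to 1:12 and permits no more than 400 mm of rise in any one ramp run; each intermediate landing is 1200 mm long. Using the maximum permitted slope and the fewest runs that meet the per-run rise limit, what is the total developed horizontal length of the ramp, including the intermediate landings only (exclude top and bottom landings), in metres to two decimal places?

At most 400 each: 838/400 = 2.10, giving 3 ramp runs. That means 2 intermediate landings.
Horizontal run for 838 mm of rise at 1:12 is 838 × 12 = 10056 mm.
Intermediate landings: 2 × 1200 = 2400 mm.
Developed length = 10056 + 2400 = 12456 mm.
= 12.46 m.

12.46 m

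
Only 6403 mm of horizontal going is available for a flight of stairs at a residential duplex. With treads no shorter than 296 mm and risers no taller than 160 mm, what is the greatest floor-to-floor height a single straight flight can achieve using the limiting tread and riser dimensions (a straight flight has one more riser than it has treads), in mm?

3520 mm

Treads that fit: ⌊6403 / 296⌋ = 21.
Risers = treads + 1 = 22.
Maximum height = 22 × 160 = 3520 mm.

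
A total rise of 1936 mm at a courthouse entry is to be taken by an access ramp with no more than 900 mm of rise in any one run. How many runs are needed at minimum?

3 runs

At most 900 each: 1936/900 = 2.15, giving 3 ramp runs.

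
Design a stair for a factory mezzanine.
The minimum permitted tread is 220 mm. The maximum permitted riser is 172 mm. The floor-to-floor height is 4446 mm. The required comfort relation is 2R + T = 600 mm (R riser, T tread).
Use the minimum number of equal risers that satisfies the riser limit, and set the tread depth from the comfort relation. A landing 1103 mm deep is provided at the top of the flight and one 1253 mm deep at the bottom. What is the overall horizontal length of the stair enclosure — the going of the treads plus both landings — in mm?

8806 mm

⌈4446/172⌉ = 26 risers.
Riser R = 4446 / 26 = 171 mm, within the 172 mm limit.
T = 600 − 2·171 = 258 mm, which satisfies the 220 mm minimum.
Treads = 26 − 1 = 25; going = 25 × 258 = 6450 mm.
Enclosure = 6450 + 1103 + 1253 = 8806 mm.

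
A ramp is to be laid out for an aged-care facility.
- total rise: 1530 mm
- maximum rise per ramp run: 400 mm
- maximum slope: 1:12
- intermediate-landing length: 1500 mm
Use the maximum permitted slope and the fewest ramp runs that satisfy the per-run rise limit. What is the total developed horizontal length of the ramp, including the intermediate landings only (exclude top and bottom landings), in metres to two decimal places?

1530 / 400 = 3.825 → round up to 4 ramp runs. That means 3 intermediate landings.
Ramp run (horizontal) at 1:12: 1530 × 12 = 18360 mm.
3 intermediate landings contribute 3 × 1500 = 4500 mm.
Total developed length = 18360 + 4500 = 22860 mm.
= 22.86 m.

22.86 m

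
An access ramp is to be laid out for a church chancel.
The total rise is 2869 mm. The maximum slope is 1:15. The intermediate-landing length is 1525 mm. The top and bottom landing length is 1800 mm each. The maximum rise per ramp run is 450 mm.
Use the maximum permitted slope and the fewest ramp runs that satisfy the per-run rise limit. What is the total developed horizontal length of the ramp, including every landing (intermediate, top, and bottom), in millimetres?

⌈2869/450⌉ = 7 ramp runs. That means 6 intermediate landings.
Ramp run (horizontal) at 1:15: 2869 × 15 = 43035 mm.
6 intermediate landings contribute 6 × 1525 = 9150 mm.
Top and bottom landings: 2 × 1800 = 3600 mm.
Total = 43035 + 9150 + 3600 = 55785 mm.

55785 mm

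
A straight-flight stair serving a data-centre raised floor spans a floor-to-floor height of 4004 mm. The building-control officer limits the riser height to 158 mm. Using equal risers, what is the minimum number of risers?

⌈4004/158⌉ = 26 risers.

26 risers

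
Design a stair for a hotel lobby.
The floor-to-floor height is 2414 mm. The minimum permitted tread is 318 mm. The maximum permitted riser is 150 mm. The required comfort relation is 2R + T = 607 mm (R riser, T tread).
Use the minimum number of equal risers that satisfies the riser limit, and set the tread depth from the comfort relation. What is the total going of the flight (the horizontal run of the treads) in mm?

5168 mm

2414 / 150 = 16.093 → round up to 17 risers.
Riser R = 2414 / 17 = 142 mm, within the 150 mm limit.
From 2R + T = 607: T = 607 − 284 = 323 mm.
Treads = 17 − 1 = 16; going = 16 × 323 = 5168 mm.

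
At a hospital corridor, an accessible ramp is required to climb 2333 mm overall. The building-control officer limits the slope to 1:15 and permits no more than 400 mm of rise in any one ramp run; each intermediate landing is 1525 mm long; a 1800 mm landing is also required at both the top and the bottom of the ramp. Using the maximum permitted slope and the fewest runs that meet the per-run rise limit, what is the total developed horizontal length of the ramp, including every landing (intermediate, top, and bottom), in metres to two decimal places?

⌈2333/400⌉ = 6 ramp runs. That means 5 intermediate landings.
Horizontal run for 2333 mm of rise at 1:15 is 2333 × 15 = 34995 mm.
5 intermediate landings contribute 5 × 1525 = 7625 mm.
Top and bottom landings: 2 × 1800 = 3600 mm.
Total = 34995 + 7625 + 3600 = 46220 mm.
= 46.22 m.

46.22 m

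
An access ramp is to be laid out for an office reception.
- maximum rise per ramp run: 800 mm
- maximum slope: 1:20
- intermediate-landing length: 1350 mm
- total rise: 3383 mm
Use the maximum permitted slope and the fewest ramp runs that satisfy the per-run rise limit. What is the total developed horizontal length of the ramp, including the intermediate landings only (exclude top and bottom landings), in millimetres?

73060 mm

3383 / 800 = 4.229 → round up to 5 ramp runs. That means 4 intermediate landings.
Ramp run (horizontal) at 1:20: 3383 × 20 = 67660 mm.
4 intermediate landings contribute 4 × 1350 = 5400 mm.
Total developed length = 67660 + 5400 = 73060 mm.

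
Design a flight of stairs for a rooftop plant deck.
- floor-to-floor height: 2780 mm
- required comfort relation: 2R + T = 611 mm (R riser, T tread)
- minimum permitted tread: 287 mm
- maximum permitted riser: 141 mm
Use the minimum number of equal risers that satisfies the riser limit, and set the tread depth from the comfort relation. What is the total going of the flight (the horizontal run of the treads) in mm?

At most 141 each: 2780/141 = 19.72, giving 20 risers.
R = 2780 ÷ 20 = 139 mm.
From 2R + T = 611: T = 611 − 278 = 333 mm.
Going = (20 − 1) × 333 = 6327 mm.

6327 mm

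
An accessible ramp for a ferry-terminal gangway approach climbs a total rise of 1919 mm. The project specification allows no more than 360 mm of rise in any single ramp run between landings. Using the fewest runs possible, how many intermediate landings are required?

1919 / 360 = 5.331 → round up to 6 ramp runs.
6 runs are separated by 5 intermediate landings.

5 intermediate landings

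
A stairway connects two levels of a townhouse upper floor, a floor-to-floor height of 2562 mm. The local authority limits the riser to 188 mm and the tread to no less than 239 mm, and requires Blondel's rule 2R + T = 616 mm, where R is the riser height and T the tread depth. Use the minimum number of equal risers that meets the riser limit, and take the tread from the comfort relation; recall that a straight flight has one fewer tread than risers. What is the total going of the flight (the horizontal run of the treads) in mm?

3250 mm

⌈2562/188⌉ = 14 risers.
R = 2562 ÷ 14 = 183 mm.
T = 616 − 2·183 = 250 mm, which satisfies the 239 mm minimum.
Going = (14 − 1) × 250 = 3250 mm.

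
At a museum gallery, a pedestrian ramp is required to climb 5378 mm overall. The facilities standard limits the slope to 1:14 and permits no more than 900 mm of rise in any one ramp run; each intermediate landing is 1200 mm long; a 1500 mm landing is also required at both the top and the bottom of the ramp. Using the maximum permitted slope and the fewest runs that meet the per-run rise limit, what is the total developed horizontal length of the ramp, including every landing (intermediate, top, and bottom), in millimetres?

5378 / 900 = 5.976 → round up to 6 ramp runs. That means 5 intermediate landings.
Horizontal run for 5378 mm of rise at 1:14 is 5378 × 14 = 75292 mm.
5 intermediate landings contribute 5 × 1200 = 6000 mm.
Top and bottom landings: 2 × 1500 = 3000 mm.
Total = 75292 + 6000 + 3000 = 84292 mm.

84292 mm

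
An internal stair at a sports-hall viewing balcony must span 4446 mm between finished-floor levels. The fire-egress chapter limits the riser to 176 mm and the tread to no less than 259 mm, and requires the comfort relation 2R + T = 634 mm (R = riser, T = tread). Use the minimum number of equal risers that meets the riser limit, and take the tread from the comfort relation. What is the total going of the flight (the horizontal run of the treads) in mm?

7300 mm

At most 176 each: 4446/176 = 25.26, giving 26 risers.
R = 4446 ÷ 26 = 171 mm.
Tread T = 634 − 2 × 171 = 292 mm (≥ 259 mm).
Treads = 26 − 1 = 25; going = 25 × 292 = 7300 mm.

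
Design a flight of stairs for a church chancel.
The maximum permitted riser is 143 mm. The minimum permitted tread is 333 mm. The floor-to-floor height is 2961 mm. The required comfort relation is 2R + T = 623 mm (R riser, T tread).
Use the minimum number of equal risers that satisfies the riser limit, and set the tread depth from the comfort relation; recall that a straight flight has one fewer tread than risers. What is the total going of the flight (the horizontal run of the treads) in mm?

2961 / 143 = 20.706 → round up to 21 risers.
Each riser is 2961/21 = 141 mm (≤ 143 mm).
Tread T = 623 − 2 × 141 = 341 mm (≥ 333 mm).
21 risers give 20 treads; going = 20 × 341 = 6820 mm.

6820 mm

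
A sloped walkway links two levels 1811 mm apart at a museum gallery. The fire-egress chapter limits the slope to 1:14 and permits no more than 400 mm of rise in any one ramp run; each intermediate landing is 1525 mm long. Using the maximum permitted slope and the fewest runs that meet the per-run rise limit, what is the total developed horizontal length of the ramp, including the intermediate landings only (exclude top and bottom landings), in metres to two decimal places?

⌈1811/400⌉ = 5 ramp runs. That means 4 intermediate landings.
Ramp run (horizontal) at 1:14: 1811 × 14 = 25354 mm.
4 intermediate landings contribute 4 × 1525 = 6100 mm.
Total developed length = 25354 + 6100 = 31454 mm.
= 31.45 m.

31.45 m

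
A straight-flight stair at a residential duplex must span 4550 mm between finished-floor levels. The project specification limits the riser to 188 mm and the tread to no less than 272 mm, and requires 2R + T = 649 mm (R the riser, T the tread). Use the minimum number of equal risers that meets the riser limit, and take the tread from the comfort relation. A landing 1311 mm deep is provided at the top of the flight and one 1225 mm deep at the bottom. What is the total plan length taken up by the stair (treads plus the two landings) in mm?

4550 / 188 = 24.202 → round up to 25 risers.
Riser R = 4550 / 25 = 182 mm, within the 188 mm limit.
Tread T = 649 − 2 × 182 = 285 mm (≥ 272 mm).
25 risers give 24 treads; going = 24 × 285 = 6840 mm.
Enclosure = 6840 + 1311 + 1225 = 9376 mm.

9376 mm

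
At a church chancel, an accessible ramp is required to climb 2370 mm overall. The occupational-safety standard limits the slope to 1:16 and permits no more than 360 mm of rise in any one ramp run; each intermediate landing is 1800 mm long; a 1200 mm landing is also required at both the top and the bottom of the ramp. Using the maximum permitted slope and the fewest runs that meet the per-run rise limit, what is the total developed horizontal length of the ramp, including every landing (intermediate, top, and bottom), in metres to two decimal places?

At most 360 each: 2370/360 = 6.58, giving 7 ramp runs. That means 6 intermediate landings.
Ramp run (horizontal) at 1:16: 2370 × 16 = 37920 mm.
6 intermediate landings contribute 6 × 1800 = 10800 mm.
Top and bottom landings: 2 × 1200 = 2400 mm.
Total = 37920 + 10800 + 2400 = 51120 mm.
= 51.12 m.

51.12 m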